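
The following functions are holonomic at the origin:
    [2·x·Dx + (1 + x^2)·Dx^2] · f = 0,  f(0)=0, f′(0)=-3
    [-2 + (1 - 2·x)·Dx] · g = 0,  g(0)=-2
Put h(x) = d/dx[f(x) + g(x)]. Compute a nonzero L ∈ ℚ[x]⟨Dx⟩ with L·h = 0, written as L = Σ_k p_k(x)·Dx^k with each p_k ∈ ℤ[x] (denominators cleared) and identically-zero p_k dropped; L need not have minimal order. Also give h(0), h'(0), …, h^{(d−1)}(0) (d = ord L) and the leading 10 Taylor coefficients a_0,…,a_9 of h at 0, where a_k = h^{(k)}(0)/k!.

f: a_k = 0, -3, 0, 1, 0, -3/5, 0, 3/7, 0, -1/3, …
g: a_k = -2, -4, -8, -16, -32, -64, -128, -256, -512, -1024, …
Weyl lclm of L_f,L_g ⇒ L₀ (ord ≤ 3).
h=h₀': d/dx-closure on L₀ ⇒ L.
L = (4 - 32·x - 12·x^2) + (-13 + 4·x - 25·x^2 - 12·x^3)·Dx + (2 - 3·x - 3·x^3 - 2·x^4)·Dx^2  (order 2).
h: a_k = -7, -16, -45, -128, -323, -768, -1789, -4096, -9219, -20480, …
ICs: h(0) = -7, h′(0) = -16.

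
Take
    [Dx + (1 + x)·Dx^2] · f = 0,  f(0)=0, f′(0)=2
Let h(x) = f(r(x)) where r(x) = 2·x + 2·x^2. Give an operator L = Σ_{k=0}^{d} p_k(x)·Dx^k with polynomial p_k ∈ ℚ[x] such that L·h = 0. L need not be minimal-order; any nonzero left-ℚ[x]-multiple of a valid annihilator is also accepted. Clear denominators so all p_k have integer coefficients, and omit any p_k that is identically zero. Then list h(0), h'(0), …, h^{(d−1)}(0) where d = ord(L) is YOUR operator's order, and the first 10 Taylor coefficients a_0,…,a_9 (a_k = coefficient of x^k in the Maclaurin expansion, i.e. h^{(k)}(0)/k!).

L = (4·x + 4·x^2)·Dx + (1 + 4·x + 6·x^2 + 4·x^3)·Dx^2  (order 2).
h: a_k = 0, 4, 0, -8/3, 4, -16/5, 0, 32/7, -8, 64/9, …
ICs: h(0) = 0, h′(0) = 4.

f: a_k = 0, 2, -1, 2/3, -1/2, 2/5, -1/3, 2/7, -1/4, 2/9, …
Change of var in L_f (x↦r) gives L₀.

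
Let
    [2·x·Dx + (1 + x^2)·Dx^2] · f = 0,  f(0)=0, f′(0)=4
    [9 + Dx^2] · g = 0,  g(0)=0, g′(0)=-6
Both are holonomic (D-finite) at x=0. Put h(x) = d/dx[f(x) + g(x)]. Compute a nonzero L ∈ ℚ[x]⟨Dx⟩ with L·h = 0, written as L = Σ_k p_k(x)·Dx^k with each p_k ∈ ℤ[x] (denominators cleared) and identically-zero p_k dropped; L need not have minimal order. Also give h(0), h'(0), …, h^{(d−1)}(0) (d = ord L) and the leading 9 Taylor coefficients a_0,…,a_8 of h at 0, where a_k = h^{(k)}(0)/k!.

f: a_k = 0, 4, 0, -4/3, 0, 4/5, 0, -4/7, 0, …
g: a_k = 0, -6, 0, 9, 0, -81/20, 0, 243/280, 0, …
Weyl lclm of L_f,L_g ⇒ L₀ (ord ≤ 4).
Derive L from L₀ (diff closure).
L = (-54·x + 540·x^3 + 162·x^5) + (63 + 279·x^2 + 297·x^4 + 81·x^6)·Dx + (-6·x + 60·x^3 + 18·x^5)·Dx^2 + (7 + 31·x^2 + 33·x^4 + 9·x^6)·Dx^3  (order 3).
h: a_k = -2, 0, 23, 0, -65/4, 0, 83/40, 0, 6773/2240, …
ICs: h(0) = -2, h′(0) = 0, h′′(0) = 46.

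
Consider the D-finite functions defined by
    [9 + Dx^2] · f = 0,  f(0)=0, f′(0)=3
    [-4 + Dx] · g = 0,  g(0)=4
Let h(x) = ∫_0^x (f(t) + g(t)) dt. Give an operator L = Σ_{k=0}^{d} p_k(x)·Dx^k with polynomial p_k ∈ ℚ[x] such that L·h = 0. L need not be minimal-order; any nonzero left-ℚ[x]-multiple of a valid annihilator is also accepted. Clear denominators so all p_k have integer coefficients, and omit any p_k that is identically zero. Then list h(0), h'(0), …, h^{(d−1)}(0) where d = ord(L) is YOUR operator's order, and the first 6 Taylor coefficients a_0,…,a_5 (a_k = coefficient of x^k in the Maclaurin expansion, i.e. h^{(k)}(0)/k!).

L = -36·Dx + 9·Dx^2 - 4·Dx^3 + Dx^4  (order 4).
h: a_k = 0, 4, 19/2, 32/3, 229/24, 128/15, …
ICs: h(0) = 0, h′(0) = 4, h′′(0) = 19, h′′′(0) = 64.

f: a_k = 0, 3, 0, -9/2, 0, 81/40, …
g: a_k = 4, 16, 32, 128/3, 128/3, 512/15, …
h₀=f+g: left-lcm gives L₀, ord ≤ 3.
Integrate: L := L₀·Dx.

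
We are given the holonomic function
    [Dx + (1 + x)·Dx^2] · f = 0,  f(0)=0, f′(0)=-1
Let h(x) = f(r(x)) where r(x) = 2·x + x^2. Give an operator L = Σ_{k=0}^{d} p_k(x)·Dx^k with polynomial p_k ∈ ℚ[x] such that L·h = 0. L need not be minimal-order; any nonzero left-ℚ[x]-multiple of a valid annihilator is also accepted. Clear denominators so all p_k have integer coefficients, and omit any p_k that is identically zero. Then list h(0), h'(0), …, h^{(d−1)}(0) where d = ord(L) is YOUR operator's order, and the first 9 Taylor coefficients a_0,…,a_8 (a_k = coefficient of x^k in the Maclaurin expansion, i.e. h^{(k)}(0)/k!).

L = Dx + (1 + x)·Dx^2  (order 2).
h: a_k = 0, -2, 1, -2/3, 1/2, -2/5, 1/3, -2/7, 1/4, …
ICs: h(0) = 0, h′(0) = -2.

f: a_k = 0, -1, 1/2, -1/3, 1/4, -1/5, 1/6, -1/7, 1/8, …
f∘r: x↦r, Dx↦Dx/r' in L_f ⇒ L₀.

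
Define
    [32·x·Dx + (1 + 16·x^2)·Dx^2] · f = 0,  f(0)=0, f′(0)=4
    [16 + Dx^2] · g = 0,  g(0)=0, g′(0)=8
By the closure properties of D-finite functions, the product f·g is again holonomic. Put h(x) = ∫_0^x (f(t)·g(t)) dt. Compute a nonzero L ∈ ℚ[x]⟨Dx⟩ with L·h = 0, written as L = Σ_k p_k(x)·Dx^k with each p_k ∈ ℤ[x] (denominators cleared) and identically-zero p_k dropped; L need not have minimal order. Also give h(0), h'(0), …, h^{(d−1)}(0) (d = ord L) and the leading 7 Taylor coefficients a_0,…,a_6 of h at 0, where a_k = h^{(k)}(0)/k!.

f: a_k = 0, 4, 0, -64/3, 0, 1024/5, 0, …
g: a_k = 0, 8, 0, -64/3, 0, 256/15, 0, …
Sym-product of L_f,L_g gives L₀ (≤ ord 4).
∫: right-multiply L₀ by Dx.
L = (1280 + 53248·x^2 + 360448·x^4 + 2097152·x^6 + 8388608·x^8)·Dx + (1536·x + 40960·x^3 + 393216·x^5 + 2097152·x^7)·Dx^2 + (96 + 4096·x^2 + 36864·x^4 + 262144·x^6 + 1048576·x^8)·Dx^3 + (96·x + 2560·x^3 + 24576·x^5 + 131072·x^7)·Dx^4 + (1 + 48·x^2 + 896·x^4 + 8192·x^6 + 32768·x^8)·Dx^5  (order 5).
h: a_k = 0, 0, 0, 32/3, 0, -256/5, 0, …
ICs: h(0) = 0, h′(0) = 0, h′′(0) = 0, h′′′(0) = 64, h′′′′(0) = 0.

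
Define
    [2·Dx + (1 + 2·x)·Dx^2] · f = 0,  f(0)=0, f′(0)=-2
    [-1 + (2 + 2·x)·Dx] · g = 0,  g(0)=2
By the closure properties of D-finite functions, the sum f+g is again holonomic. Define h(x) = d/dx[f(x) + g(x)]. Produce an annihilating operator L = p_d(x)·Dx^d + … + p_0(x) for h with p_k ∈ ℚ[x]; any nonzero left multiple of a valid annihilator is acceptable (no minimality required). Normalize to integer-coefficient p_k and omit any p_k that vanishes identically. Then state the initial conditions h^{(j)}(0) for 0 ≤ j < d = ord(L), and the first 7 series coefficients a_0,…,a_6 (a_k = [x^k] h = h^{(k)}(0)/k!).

L = (10 + 4·x) + (29 + 52·x + 20·x^2)·Dx + (6 + 22·x + 24·x^2 + 8·x^3)·Dx^2  (order 2).
h: a_k = -1, 7/2, -61/8, 251/16, -4061/128, 16321/256, -130841/1024, …
ICs: h(0) = -1, h′(0) = 7/2.

f: a_k = 0, -2, 2, -8/3, 4, -32/5, 32/3, …
g: a_k = 2, 1, -1/4, 1/8, -5/64, 7/128, -21/512, …
Weyl lclm of L_f,L_g ⇒ L₀ (ord ≤ 3).
h₀' ⇒ L via d/dx closure of L₀.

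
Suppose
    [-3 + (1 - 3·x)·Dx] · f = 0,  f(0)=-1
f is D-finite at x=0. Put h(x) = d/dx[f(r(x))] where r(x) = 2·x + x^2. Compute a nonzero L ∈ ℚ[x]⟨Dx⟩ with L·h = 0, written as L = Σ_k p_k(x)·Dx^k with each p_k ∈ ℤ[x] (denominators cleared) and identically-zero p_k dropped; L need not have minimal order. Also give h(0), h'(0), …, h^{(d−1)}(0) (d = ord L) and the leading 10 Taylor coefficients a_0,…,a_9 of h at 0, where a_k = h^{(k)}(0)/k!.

L = (13 + 18·x + 9·x^2) + (-1 + 5·x + 9·x^2 + 3·x^3)·Dx  (order 1).
h: a_k = -6, -78, -756, -6516, -52650, -408402, -3079944, -22753224, -165464046, -1188418230, …
ICs: h(0) = -6.

f: a_k = -1, -3, -9, -27, -81, -243, -729, -2187, -6561, -19683, …
Change of var in L_f (x↦r) gives L₀.
h₀' ⇒ L via d/dx closure of L₀.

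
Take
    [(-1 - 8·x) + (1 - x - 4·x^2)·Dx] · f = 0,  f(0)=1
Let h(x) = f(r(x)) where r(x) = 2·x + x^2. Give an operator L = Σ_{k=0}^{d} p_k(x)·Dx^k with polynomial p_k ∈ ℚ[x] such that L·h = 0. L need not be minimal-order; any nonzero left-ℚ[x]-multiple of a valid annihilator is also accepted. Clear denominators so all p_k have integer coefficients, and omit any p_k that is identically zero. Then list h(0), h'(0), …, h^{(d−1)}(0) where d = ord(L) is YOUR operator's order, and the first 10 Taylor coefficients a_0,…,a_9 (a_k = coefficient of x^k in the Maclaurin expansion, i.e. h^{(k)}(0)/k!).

f: a_k = 1, 1, 5, 9, 29, 65, 181, 441, 1165, 2929, …
f∘r: x↦r, Dx↦Dx/r' in L_f ⇒ L₀.
L = (2 + 34·x + 48·x^2 + 16·x^3) + (-1 + 2·x + 17·x^2 + 16·x^3 + 4·x^4)·Dx  (order 1).
h: a_k = 1, 2, 21, 92, 577, 3062, 17489, 96632, 541877, 3018570, …
ICs: h(0) = 1.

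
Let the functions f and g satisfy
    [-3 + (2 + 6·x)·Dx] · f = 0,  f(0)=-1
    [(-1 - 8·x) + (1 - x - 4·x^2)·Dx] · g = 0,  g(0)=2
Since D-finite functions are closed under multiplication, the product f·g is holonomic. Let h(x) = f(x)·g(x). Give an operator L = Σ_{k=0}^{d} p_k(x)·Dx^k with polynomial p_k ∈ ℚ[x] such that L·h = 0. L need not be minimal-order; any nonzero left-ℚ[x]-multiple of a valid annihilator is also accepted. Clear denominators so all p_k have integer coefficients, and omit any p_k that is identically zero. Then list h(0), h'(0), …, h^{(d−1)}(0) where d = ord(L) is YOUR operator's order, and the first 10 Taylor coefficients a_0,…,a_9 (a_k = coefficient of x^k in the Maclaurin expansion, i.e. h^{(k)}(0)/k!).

f: a_k = -1, -3/2, 9/8, -27/16, 405/128, -1701/256, 15309/1024, -72171/2048, 2814669/32768, -14073345/65536, …
g: a_k = 2, 2, 10, 18, 58, 130, 362, 882, 2330, 5858, …
Product ⇒ symmetric product L₀, ord ≤ 1.
L = (5 + 19·x + 36·x^2) + (-2 - 4·x + 14·x^2 + 24·x^3)·Dx  (order 1).
h: a_k = -2, -5, -43/4, -273/8, -4531/64, -28235/128, -242623/512, -1460937/1024, -51616067/16384, -304305415/32768, …
ICs: h(0) = -2.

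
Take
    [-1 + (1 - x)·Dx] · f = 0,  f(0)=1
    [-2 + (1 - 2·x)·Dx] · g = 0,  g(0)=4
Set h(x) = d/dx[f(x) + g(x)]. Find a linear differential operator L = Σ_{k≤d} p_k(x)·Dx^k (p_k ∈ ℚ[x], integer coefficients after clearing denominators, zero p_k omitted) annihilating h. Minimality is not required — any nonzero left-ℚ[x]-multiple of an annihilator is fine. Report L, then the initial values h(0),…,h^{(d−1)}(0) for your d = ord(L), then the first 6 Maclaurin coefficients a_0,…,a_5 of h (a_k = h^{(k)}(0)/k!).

L = 12 + (-9 + 12·x)·Dx + (1 - 3·x + 2·x^2)·Dx^2  (order 2).
h: a_k = 9, 34, 99, 260, 645, 1542, …
ICs: h(0) = 9, h′(0) = 34.

f: a_k = 1, 1, 1, 1, 1, 1, …
g: a_k = 4, 8, 16, 32, 64, 128, …
f+g: L₀ = lclm(L_f,L_g), ord ≤ 1+1.
h₀' ⇒ L via d/dx closure of L₀.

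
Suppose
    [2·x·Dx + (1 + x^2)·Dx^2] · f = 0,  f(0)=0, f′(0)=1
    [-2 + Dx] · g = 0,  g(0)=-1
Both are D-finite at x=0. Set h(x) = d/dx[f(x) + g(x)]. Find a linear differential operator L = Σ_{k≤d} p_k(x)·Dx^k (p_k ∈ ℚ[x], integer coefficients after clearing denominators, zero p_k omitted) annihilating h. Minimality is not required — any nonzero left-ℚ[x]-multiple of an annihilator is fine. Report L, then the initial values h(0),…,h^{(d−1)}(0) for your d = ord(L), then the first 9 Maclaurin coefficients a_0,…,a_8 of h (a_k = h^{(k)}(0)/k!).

f: a_k = 0, 1, 0, -1/3, 0, 1/5, 0, -1/7, 0, …
g: a_k = -1, -2, -2, -4/3, -2/3, -4/15, -4/45, -8/315, -2/315, …
h₀=f+g: left-lcm gives L₀, ord ≤ 3.
Derive L from L₀ (diff closure).
L = (2 - 4·x - 6·x^2 - 4·x^3) + (-3 - x^2 - 2·x^4)·Dx + (1 + x + 2·x^2 + x^3 + x^4)·Dx^2  (order 2).
h: a_k = -1, -4, -5, -8/3, -1/3, -8/15, -53/45, -16/315, 311/315, …
ICs: h(0) = -1, h′(0) = -4.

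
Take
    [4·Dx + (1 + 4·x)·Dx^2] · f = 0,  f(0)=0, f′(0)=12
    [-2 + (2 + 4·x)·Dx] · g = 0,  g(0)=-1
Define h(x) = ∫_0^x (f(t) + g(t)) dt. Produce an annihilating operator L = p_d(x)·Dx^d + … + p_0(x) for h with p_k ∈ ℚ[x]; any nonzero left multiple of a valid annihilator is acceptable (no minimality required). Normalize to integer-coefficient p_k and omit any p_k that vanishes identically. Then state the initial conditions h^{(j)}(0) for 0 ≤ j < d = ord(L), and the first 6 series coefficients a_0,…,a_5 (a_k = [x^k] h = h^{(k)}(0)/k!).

L = (20 + 16·x)·Dx^2 + (29 + 104·x + 80·x^2)·Dx^3 + (3 + 22·x + 48·x^2 + 32·x^3)·Dx^4  (order 4).
h: a_k = 0, -1, 11/2, -47/6, 127/8, -1531/40, …
ICs: h(0) = 0, h′(0) = -1, h′′(0) = 11, h′′′(0) = -47.

f: a_k = 0, 12, -24, 64, -192, 3072/5, …
g: a_k = -1, -1, 1/2, -1/2, 5/8, -7/8, …
f+g: L₀ = lclm(L_f,L_g), ord ≤ 2+1.
h=∫h₀ ⇒ L = L₀·Dx.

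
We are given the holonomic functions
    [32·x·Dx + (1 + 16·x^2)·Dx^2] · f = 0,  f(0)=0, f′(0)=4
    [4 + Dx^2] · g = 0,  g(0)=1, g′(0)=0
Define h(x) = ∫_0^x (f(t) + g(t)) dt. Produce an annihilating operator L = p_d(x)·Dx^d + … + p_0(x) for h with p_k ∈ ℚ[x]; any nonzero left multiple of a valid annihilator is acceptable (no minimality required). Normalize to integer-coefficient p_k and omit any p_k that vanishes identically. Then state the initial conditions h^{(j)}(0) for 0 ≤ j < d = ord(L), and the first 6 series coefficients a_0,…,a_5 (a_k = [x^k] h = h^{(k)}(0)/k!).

f: a_k = 0, 4, 0, -64/3, 0, 1024/5, …
g: a_k = 1, 0, -2, 0, 2/3, 0, …
f+g: L₀ = lclm(L_f,L_g), ord ≤ 2+2.
h=∫h₀ ⇒ L = L₀·Dx.
L = (-6016·x + 102400·x^3 + 32768·x^5)·Dx^2 + (-28 + 1216·x^2 + 27648·x^4 + 16384·x^6)·Dx^3 + (-1504·x + 25600·x^3 + 8192·x^5)·Dx^4 + (-7 + 304·x^2 + 6912·x^4 + 4096·x^6)·Dx^5  (order 5).
h: a_k = 0, 1, 2, -2/3, -16/3, 2/15, …
ICs: h(0) = 0, h′(0) = 1, h′′(0) = 4, h′′′(0) = -4, h′′′′(0) = -128.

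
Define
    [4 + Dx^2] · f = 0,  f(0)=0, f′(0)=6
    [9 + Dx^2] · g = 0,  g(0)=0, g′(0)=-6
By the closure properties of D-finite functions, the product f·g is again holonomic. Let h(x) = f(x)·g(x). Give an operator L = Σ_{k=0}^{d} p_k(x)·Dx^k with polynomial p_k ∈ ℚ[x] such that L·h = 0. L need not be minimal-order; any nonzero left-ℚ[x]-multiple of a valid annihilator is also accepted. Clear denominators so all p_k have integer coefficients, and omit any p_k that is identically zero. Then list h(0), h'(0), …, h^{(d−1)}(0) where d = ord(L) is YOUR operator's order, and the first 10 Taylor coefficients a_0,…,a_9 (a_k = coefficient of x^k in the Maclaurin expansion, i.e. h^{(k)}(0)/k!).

L = 25 + 26·Dx^2 + Dx^4  (order 4).
h: a_k = 0, 0, -36, 0, 78, 0, -651/10, 0, 4069/140, 0, …
ICs: h(0) = 0, h′(0) = 0, h′′(0) = -72, h′′′(0) = 0.

f: a_k = 0, 6, 0, -4, 0, 4/5, 0, -8/105, 0, 4/945, …
g: a_k = 0, -6, 0, 9, 0, -81/20, 0, 243/280, 0, -243/2240, …
L₀ := L_f ⊗_s L_g (sym. prod.), ord ≤ 4.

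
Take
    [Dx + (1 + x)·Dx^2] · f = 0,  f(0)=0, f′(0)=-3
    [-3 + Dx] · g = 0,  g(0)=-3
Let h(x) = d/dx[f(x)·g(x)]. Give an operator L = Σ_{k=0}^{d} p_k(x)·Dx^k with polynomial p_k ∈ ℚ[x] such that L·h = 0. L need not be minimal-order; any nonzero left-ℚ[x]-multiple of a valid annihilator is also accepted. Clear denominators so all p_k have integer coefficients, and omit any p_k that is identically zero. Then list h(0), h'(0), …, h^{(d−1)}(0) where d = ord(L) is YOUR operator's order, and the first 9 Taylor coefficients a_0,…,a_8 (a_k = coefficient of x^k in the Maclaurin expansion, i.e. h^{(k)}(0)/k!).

L = (15 + 36·x + 27·x^2) + (-11 - 27·x - 18·x^2)·Dx + (2 + 5·x + 3·x^2)·Dx^2  (order 2).
h: a_k = 9, 45, 90, 108, 747/8, 495/8, 171/5, 153/10, 5877/896, …
ICs: h(0) = 9, h′(0) = 45.

f: a_k = 0, -3, 3/2, -1, 3/4, -3/5, 1/2, -3/7, 3/8, …
g: a_k = -3, -9, -27/2, -27/2, -81/8, -243/40, -243/80, -729/560, -2187/4480, …
L₀ := L_f ⊗_s L_g (sym. prod.), ord ≤ 2.
h=h₀': d/dx-closure on L₀ ⇒ L.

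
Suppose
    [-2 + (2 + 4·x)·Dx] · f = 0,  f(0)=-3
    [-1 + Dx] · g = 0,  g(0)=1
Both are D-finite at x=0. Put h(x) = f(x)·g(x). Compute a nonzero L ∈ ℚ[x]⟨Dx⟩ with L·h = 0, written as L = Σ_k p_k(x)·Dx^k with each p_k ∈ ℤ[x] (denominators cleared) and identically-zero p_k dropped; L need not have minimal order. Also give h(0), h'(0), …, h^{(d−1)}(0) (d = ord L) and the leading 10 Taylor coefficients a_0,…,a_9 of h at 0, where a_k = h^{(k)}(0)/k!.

L = (-2 - 2·x) + (1 + 2·x)·Dx  (order 1).
h: a_k = -3, -6, -3, -2, 1/2, -7/5, 61/30, -347/105, 4591/840, -34913/3780, …
ICs: h(0) = -3.

f: a_k = -3, -3, 3/2, -3/2, 15/8, -21/8, 63/16, -99/16, 1287/128, -2145/128, …
g: a_k = 1, 1, 1/2, 1/6, 1/24, 1/120, 1/720, 1/5040, 1/40320, 1/362880, …
Product ⇒ symmetric product L₀, ord ≤ 1.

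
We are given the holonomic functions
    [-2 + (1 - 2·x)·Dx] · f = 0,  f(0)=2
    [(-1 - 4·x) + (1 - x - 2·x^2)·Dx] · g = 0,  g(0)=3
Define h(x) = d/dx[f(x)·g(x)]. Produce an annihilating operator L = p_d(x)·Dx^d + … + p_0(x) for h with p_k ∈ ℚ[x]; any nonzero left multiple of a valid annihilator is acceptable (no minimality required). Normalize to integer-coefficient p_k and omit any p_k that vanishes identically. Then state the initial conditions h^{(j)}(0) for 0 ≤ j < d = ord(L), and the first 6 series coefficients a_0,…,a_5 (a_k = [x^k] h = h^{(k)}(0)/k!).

L = (6 + 16·x + 16·x^2) + (-1 - x + 4·x^2 + 4·x^3)·Dx  (order 1).
h: a_k = 18, 108, 414, 1368, 4050, 11268, …
ICs: h(0) = 18.

f: a_k = 2, 4, 8, 16, 32, 64, …
g: a_k = 3, 3, 9, 15, 33, 63, …
Sym-product of L_f,L_g gives L₀ (≤ ord 1).
Derive L from L₀ (diff closure).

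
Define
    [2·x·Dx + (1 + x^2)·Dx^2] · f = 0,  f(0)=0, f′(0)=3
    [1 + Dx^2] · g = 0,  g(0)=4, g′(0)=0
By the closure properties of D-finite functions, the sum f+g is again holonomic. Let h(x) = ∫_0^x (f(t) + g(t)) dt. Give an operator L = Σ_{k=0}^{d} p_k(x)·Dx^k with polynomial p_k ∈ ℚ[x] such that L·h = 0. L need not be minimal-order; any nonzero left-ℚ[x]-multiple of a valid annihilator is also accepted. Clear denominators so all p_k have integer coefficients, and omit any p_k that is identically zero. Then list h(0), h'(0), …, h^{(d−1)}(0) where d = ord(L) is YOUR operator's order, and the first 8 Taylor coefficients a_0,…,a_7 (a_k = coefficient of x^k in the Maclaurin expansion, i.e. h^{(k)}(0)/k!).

L = (-22·x + 28·x^3 + 2·x^5)·Dx^2 + (-1 + 7·x^2 + 9·x^4 + x^6)·Dx^3 + (-22·x + 28·x^3 + 2·x^5)·Dx^4 + (-1 + 7·x^2 + 9·x^4 + x^6)·Dx^5  (order 5).
h: a_k = 0, 4, 3/2, -2/3, -1/4, 1/30, 1/10, -1/1260, …
ICs: h(0) = 0, h′(0) = 4, h′′(0) = 3, h′′′(0) = -4, h′′′′(0) = -6.

f: a_k = 0, 3, 0, -1, 0, 3/5, 0, -3/7, …
g: a_k = 4, 0, -2, 0, 1/6, 0, -1/180, 0, …
Sum ⇒ L₀ = lclm(L_f,L_g) in ℚ(x)⟨Dx⟩.
h=∫h₀ ⇒ L = L₀·Dx.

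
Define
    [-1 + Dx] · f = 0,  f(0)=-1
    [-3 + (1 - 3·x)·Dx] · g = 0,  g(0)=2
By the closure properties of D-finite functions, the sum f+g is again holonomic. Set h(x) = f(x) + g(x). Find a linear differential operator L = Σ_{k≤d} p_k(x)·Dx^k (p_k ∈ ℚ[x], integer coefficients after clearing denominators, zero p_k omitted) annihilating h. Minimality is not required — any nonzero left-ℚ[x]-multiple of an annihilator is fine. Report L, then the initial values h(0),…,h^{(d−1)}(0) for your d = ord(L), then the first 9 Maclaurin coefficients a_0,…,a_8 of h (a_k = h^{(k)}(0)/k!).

L = (15 + 9·x) + (-17 - 6·x + 9·x^2)·Dx + (2 - 3·x - 9·x^2)·Dx^2  (order 2).
h: a_k = 1, 5, 35/2, 323/6, 3887/24, 58319/120, 1049759/720, 22044959/5040, 529079039/40320, …
ICs: h(0) = 1, h′(0) = 5.

f: a_k = -1, -1, -1/2, -1/6, -1/24, -1/120, -1/720, -1/5040, -1/40320, …
g: a_k = 2, 6, 18, 54, 162, 486, 1458, 4374, 13122, …
h₀=f+g: left-lcm gives L₀, ord ≤ 2.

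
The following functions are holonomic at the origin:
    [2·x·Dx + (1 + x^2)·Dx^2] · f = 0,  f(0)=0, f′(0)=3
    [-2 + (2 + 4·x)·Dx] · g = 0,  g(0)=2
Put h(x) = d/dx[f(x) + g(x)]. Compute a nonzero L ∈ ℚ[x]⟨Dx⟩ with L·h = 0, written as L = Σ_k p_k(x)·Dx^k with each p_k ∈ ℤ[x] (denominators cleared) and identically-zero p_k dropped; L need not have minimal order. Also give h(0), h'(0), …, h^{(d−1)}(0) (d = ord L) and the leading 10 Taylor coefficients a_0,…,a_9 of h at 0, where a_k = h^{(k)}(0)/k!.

L = (-4 - 20·x + 12·x^2 + 12·x^3) + (-10 - 16·x - 16·x^2 + 48·x^3 + 42·x^4)·Dx + (-2 + 12·x^2 + 12·x^3 + 14·x^4 + 12·x^5)·Dx^2  (order 2).
h: a_k = 5, -2, 0, -5, 47/4, -63/4, 207/8, -429/8, 6627/64, -12155/64, …
ICs: h(0) = 5, h′(0) = -2.

f: a_k = 0, 3, 0, -1, 0, 3/5, 0, -3/7, 0, 1/3, …
g: a_k = 2, 2, -1, 1, -5/4, 7/4, -21/8, 33/8, -429/64, 715/64, …
L₀ := lclm(L_f,L_g); ord L₀ ≤ 2+1.
Differentiate: ansatz ord ≤ ord L₀ ⇒ L.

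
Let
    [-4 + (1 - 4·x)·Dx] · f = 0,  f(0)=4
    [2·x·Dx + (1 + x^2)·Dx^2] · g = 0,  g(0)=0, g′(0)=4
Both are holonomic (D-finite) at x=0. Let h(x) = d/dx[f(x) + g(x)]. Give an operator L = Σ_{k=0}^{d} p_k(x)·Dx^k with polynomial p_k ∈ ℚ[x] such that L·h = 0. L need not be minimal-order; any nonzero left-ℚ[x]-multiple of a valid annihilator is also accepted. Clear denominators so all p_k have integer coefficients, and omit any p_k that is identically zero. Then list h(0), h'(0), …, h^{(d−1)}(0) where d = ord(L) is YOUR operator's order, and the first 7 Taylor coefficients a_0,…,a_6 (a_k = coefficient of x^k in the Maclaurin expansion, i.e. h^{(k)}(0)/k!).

f: a_k = 4, 16, 64, 256, 1024, 4096, 16384, …
g: a_k = 0, 4, 0, -4/3, 0, 4/5, 0, …
L₀ := lclm(L_f,L_g); ord L₀ ≤ 1+2.
Differentiate: ansatz ord ≤ ord L₀ ⇒ L.
L = (-8 + 128·x + 24·x^2) + (49 - 8·x + 109·x^2 + 24·x^3)·Dx + (-4 + 15·x + 15·x^3 + 4·x^4)·Dx^2  (order 2).
h: a_k = 20, 128, 764, 4096, 20484, 98304, 458748, …
ICs: h(0) = 20, h′(0) = 128.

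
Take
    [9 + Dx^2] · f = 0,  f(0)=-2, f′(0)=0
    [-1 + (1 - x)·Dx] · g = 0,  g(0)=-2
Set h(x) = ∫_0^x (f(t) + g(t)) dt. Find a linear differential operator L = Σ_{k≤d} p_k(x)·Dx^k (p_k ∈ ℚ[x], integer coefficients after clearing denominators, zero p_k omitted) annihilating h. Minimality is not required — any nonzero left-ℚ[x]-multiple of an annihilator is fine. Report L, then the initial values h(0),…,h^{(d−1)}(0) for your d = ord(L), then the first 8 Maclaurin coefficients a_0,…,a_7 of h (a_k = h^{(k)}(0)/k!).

L = (-135 + 162·x - 81·x^2)·Dx + (99 - 261·x + 243·x^2 - 81·x^3)·Dx^2 + (-15 + 18·x - 9·x^2)·Dx^3 + (11 - 29·x + 27·x^2 - 9·x^3)·Dx^4  (order 4).
h: a_k = 0, -4, -1, 7/3, -1/2, -7/4, -1/3, 1/280, …
ICs: h(0) = 0, h′(0) = -4, h′′(0) = -2, h′′′(0) = 14.

f: a_k = -2, 0, 9, 0, -27/4, 0, 81/40, 0, …
g: a_k = -2, -2, -2, -2, -2, -2, -2, -2, …
f+g: L₀ = lclm(L_f,L_g), ord ≤ 2+1.
Integrate: L := L₀·Dx.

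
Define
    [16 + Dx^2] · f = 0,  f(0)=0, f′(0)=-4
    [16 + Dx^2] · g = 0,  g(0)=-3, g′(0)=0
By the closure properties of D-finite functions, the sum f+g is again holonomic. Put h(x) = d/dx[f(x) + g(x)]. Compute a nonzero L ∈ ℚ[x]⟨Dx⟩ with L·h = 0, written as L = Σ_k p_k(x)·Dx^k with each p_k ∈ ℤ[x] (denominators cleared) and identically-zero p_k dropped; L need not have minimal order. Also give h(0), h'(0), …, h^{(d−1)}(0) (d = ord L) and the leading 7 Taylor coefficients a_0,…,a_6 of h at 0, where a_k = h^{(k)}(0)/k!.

f: a_k = 0, -4, 0, 32/3, 0, -128/15, 0, …
g: a_k = -3, 0, 24, 0, -32, 0, 256/15, …
h₀=f+g: left-lcm gives L₀, ord ≤ 4.
Differentiate: ansatz ord ≤ ord L₀ ⇒ L.
L = 16 + Dx^2  (order 2).
h: a_k = -4, 48, 32, -128, -128/3, 512/5, 1024/45, …
ICs: h(0) = -4, h′(0) = 48.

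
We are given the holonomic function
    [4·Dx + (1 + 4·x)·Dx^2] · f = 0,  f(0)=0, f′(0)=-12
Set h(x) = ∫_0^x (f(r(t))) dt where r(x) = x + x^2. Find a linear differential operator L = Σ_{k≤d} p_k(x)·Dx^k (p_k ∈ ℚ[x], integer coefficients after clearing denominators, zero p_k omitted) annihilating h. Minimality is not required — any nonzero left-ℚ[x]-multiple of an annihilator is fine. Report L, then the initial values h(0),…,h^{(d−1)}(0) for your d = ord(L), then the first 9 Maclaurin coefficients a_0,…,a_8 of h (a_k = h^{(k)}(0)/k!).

f: a_k = 0, -12, 24, -64, 192, -3072/5, 2048, -49152/7, 24576, …
Substitute x→r, Dx→(1/r')Dx; clear ⇒ L₀.
h=∫h₀ ⇒ L = L₀·Dx.
L = 2·Dx^2 + (1 + 2·x)·Dx^3  (order 3).
h: a_k = 0, 0, -6, 4, -4, 24/5, -32/5, 64/7, -96/7, …
ICs: h(0) = 0, h′(0) = 0, h′′(0) = -12.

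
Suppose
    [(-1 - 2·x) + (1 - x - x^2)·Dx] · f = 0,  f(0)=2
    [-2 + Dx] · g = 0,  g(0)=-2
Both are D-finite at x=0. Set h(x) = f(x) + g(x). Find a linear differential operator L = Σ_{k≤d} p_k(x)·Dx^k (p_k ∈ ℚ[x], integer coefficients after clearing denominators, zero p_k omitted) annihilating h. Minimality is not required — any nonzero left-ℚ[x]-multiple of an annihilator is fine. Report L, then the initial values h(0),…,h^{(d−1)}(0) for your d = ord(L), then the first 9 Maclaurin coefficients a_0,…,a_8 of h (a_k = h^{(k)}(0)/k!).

L = (-4 - 8·x - 24·x^2 - 8·x^3) + (14·x + 10·x^2 - 8·x^3 - 4·x^4)·Dx + (1 - 5·x + x^2 + 6·x^3 + 2·x^4)·Dx^2  (order 2).
h: a_k = 0, -2, 0, 10/3, 26/3, 232/15, 1162/45, 13214/315, 21416/315, …
ICs: h(0) = 0, h′(0) = -2.

f: a_k = 2, 2, 4, 6, 10, 16, 26, 42, 68, …
g: a_k = -2, -4, -4, -8/3, -4/3, -8/15, -8/45, -16/315, -4/315, …
f+g: L₀ = lclm(L_f,L_g), ord ≤ 1+1.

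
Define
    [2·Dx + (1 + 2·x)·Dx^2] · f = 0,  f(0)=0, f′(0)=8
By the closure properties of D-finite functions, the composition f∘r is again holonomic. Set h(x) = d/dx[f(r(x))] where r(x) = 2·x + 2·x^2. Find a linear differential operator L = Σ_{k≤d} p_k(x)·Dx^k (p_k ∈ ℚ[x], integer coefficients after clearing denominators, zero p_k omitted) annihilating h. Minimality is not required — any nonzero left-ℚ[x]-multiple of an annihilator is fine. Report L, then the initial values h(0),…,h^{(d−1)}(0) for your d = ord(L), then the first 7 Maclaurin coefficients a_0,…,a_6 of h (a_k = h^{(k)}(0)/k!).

f: a_k = 0, 8, -8, 32/3, -16, 128/5, -128/3, …
f∘r: x↦r, Dx↦Dx/r' in L_f ⇒ L₀.
Derive L from L₀ (diff closure).
L = 2 + (1 + 2·x)·Dx  (order 1).
h: a_k = 16, -32, 64, -128, 256, -512, 1024, …
ICs: h(0) = 16.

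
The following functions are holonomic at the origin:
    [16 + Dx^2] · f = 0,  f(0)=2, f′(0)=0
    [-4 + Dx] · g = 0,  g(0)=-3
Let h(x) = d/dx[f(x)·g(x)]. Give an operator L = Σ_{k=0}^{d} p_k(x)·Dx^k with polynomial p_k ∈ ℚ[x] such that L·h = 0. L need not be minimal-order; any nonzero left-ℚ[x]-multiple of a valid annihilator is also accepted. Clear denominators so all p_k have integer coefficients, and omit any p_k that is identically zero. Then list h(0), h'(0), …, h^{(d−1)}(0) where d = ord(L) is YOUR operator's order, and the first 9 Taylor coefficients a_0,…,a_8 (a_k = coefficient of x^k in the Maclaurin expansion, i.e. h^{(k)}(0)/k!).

f: a_k = 2, 0, -16, 0, 64/3, 0, -512/45, 0, 1024/315, …
g: a_k = -3, -12, -24, -32, -32, -128/5, -256/15, -1024/105, -512/105, …
Sym-product of L_f,L_g gives L₀ (≤ ord 2).
h₀' ⇒ L via d/dx closure of L₀.
L = 32 - 8·Dx + Dx^2  (order 2).
h: a_k = -24, 0, 384, 1024, 1024, 0, -16384/15, -131072/105, -65536/105, …
ICs: h(0) = -24, h′(0) = 0.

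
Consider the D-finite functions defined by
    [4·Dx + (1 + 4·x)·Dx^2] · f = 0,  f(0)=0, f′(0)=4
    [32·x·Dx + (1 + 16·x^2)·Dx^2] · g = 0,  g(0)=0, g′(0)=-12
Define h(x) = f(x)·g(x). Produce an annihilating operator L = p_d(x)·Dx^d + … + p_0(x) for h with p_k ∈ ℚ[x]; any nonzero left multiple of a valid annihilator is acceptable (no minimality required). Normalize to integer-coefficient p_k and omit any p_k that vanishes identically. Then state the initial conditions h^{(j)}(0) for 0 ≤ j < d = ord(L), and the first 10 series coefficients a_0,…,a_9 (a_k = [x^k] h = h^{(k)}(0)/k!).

L = (1536 + 11264·x + 81920·x^2 + 638976·x^3 + 1966080·x^4 + 3407872·x^5 + 4194304·x^7)·Dx + (288 + 7936·x + 78848·x^2 + 495616·x^3 + 2228224·x^4 + 6094848·x^5 + 9175040·x^6 + 3145728·x^7 + 14680064·x^8)·Dx^2 + (48 + 1024·x + 12288·x^2 + 79872·x^3 + 368640·x^4 + 1277952·x^5 + 3145728·x^6 + 4718592·x^7 + 3145728·x^8 + 8388608·x^9)·Dx^3 + (5 + 72·x + 592·x^2 + 3584·x^3 + 16896·x^4 + 61440·x^5 + 172032·x^6 + 393216·x^7 + 589824·x^8 + 524288·x^9 + 1048576·x^10)·Dx^4  (order 4).
h: a_k = 0, 0, -48, 96, 0, 256, -53248/15, 45056/5, 0, 3964928/105, …
ICs: h(0) = 0, h′(0) = 0, h′′(0) = -96, h′′′(0) = 576.

f: a_k = 0, 4, -8, 64/3, -64, 1024/5, -2048/3, 16384/7, -8192, 262144/9, …
g: a_k = 0, -12, 0, 64, 0, -3072/5, 0, 49152/7, 0, -262144/3, …
f·g: L₀ = L_f ⊗_s L_g, ord ≤ 2·2.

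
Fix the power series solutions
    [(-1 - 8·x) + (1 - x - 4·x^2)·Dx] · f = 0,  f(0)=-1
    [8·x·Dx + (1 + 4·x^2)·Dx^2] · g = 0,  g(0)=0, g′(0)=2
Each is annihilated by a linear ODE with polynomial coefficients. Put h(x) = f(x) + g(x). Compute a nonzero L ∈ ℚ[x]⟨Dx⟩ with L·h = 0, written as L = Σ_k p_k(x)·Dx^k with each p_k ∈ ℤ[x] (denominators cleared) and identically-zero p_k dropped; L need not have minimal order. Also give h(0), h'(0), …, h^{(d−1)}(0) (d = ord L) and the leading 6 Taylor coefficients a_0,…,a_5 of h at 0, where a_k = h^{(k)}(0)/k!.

f: a_k = -1, -1, -5, -9, -29, -65, …
g: a_k = 0, 2, 0, -8/3, 0, 32/5, …
f+g: L₀ = lclm(L_f,L_g), ord ≤ 1+2.
L = (-40 + 160·x + 2272·x^2 + 4608·x^3 + 16896·x^4 + 6144·x^6)·Dx + (31 + 264·x + 364·x^2 + 2208·x^3 + 4160·x^4 + 12800·x^5 + 768·x^6 + 6144·x^7)·Dx^2 + (-5 - 11·x - 80·x^2 + 116·x^3 + 80·x^4 + 704·x^5 + 1536·x^6 + 256·x^7 + 1024·x^8)·Dx^3  (order 3).
h: a_k = -1, 1, -5, -35/3, -29, -293/5, …
ICs: h(0) = -1, h′(0) = 1, h′′(0) = -10.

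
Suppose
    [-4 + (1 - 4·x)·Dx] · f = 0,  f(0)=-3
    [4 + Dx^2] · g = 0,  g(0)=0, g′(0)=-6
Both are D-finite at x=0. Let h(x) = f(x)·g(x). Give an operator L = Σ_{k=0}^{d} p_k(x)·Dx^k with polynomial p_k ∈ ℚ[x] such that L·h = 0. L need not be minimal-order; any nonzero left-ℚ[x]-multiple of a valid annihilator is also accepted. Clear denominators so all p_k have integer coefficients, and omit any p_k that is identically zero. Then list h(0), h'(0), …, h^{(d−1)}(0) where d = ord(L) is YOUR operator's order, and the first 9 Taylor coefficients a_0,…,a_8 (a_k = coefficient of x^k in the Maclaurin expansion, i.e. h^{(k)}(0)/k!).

L = (-4 + 16·x) + 8·Dx + (-1 + 4·x)·Dx^2  (order 2).
h: a_k = 0, 18, 72, 276, 1104, 22092/5, 88368/5, 2474296/35, 9897184/35, …
ICs: h(0) = 0, h′(0) = 18.

f: a_k = -3, -12, -48, -192, -768, -3072, -12288, -49152, -196608, …
g: a_k = 0, -6, 0, 4, 0, -4/5, 0, 8/105, 0, …
Product ⇒ symmetric product L₀, ord ≤ 2.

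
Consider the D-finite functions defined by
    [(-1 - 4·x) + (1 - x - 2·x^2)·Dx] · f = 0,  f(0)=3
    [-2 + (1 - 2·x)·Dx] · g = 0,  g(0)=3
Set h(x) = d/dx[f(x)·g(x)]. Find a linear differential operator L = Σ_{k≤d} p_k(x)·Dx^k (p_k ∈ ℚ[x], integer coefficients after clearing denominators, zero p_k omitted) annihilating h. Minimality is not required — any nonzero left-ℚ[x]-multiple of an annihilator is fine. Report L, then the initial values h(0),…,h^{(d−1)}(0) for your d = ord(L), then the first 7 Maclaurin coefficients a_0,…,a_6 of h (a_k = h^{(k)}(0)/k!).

f: a_k = 3, 3, 9, 15, 33, 63, 129, …
g: a_k = 3, 6, 12, 24, 48, 96, 192, …
f·g: L₀ = L_f ⊗_s L_g, ord ≤ 1·1.
Derive L from L₀ (diff closure).
L = (6 + 16·x + 16·x^2) + (-1 - x + 4·x^2 + 4·x^3)·Dx  (order 1).
h: a_k = 27, 162, 621, 2052, 6075, 16902, 44793, …
ICs: h(0) = 27.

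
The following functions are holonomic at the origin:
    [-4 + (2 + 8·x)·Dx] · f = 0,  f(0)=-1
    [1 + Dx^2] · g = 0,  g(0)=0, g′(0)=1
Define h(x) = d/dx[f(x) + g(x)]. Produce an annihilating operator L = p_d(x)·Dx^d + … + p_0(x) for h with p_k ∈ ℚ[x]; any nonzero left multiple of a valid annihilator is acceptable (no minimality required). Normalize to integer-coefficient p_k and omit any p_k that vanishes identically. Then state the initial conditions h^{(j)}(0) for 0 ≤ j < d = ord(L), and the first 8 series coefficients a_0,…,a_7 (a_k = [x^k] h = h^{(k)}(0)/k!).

L = (-122 - 16·x - 32·x^2) + (-13 - 60·x - 48·x^2 - 64·x^3)·Dx + (-122 - 16·x - 32·x^2)·Dx^2 + (-13 - 60·x - 48·x^2 - 64·x^3)·Dx^3  (order 3).
h: a_k = -1, 4, -25/2, 40, -3359/24, 504, -1330561/720, 6864, …
ICs: h(0) = -1, h′(0) = 4, h′′(0) = -25.

f: a_k = -1, -2, 2, -4, 10, -28, 84, -264, …
g: a_k = 0, 1, 0, -1/6, 0, 1/120, 0, -1/5040, …
L₀ := lclm(L_f,L_g); ord L₀ ≤ 1+2.
h₀' ⇒ L via d/dx closure of L₀.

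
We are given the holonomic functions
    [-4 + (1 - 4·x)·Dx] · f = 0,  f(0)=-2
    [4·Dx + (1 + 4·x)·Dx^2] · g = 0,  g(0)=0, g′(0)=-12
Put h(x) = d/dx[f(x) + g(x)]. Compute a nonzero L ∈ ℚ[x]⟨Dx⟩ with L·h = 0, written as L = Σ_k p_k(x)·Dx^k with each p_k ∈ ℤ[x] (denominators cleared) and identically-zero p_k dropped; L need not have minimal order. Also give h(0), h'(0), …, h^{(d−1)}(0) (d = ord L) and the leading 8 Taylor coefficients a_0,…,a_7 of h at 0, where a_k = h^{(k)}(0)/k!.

L = (160 + 128·x) + (16 + 256·x + 256·x^2)·Dx + (-3 - 4·x + 48·x^2 + 64·x^3)·Dx^2  (order 2).
h: a_k = -20, -16, -576, -1280, -13312, -36864, -278528, -851968, …
ICs: h(0) = -20, h′(0) = -16.

f: a_k = -2, -8, -32, -128, -512, -2048, -8192, -32768, …
g: a_k = 0, -12, 24, -64, 192, -3072/5, 2048, -49152/7, …
Weyl lclm of L_f,L_g ⇒ L₀ (ord ≤ 3).
Differentiate: ansatz ord ≤ ord L₀ ⇒ L.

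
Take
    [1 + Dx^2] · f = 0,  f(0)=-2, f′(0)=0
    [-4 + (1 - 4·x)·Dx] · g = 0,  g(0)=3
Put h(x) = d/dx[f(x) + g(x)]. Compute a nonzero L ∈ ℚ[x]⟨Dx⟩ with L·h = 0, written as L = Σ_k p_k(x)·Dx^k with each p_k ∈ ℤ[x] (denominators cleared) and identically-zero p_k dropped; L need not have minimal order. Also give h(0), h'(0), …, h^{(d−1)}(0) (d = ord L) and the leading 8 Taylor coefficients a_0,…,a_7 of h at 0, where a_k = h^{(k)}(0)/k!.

L = (1544 - 64·x + 128·x^2) + (-97 + 396·x - 48·x^2 + 64·x^3)·Dx + (1544 - 64·x + 128·x^2)·Dx^2 + (-97 + 396·x - 48·x^2 + 64·x^3)·Dx^3  (order 3).
h: a_k = 12, 98, 576, 9215/3, 15360, 4423681/60, 344064, 3963617279/2520, …
ICs: h(0) = 12, h′(0) = 98, h′′(0) = 1152.

f: a_k = -2, 0, 1, 0, -1/12, 0, 1/360, 0, …
g: a_k = 3, 12, 48, 192, 768, 3072, 12288, 49152, …
h₀=f+g: left-lcm gives L₀, ord ≤ 3.
Derive L from L₀ (diff closure).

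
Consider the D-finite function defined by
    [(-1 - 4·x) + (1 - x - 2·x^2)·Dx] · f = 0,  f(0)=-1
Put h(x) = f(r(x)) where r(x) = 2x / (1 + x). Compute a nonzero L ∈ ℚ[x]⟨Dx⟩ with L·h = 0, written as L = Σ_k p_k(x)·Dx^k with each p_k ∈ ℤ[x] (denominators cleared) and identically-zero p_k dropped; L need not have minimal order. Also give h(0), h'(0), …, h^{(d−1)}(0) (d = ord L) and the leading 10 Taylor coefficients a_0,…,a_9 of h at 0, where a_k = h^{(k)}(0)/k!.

L = (2 + 18·x) + (-1 - x + 9·x^2 + 9·x^3)·Dx  (order 1).
h: a_k = -1, -2, -10, -18, -90, -162, -810, -1458, -7290, -13122, …
ICs: h(0) = -1.

f: a_k = -1, -1, -3, -5, -11, -21, -43, -85, -171, -341, …
L₀ from L_f via x↦r, Dx↦r'^{-1}Dx.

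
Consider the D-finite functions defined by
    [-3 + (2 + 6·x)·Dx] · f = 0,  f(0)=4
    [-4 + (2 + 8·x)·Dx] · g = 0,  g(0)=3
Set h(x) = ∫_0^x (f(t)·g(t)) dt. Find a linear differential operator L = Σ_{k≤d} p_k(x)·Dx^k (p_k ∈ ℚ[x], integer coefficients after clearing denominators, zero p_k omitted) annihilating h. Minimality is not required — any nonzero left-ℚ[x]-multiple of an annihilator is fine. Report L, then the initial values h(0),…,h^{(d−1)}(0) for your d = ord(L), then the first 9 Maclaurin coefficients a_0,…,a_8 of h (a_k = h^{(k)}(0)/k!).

f: a_k = 4, 6, -9/2, 27/4, -405/32, 1701/64, -15309/256, 72171/512, -2814669/8192, …
g: a_k = 3, 6, -6, 12, -30, 84, -252, 792, -2574, …
h₀=f·g: eliminate ⇒ L₀, order ≤ 1·1.
h=∫h₀ ⇒ L = L₀·Dx.
L = (-7 - 24·x)·Dx + (2 + 14·x + 24·x^2)·Dx^2  (order 2).
h: a_k = 0, 12, 21, -1/2, 21/16, -591/160, 1393/128, -59391/1792, 424053/4096, …
ICs: h(0) = 0, h′(0) = 12.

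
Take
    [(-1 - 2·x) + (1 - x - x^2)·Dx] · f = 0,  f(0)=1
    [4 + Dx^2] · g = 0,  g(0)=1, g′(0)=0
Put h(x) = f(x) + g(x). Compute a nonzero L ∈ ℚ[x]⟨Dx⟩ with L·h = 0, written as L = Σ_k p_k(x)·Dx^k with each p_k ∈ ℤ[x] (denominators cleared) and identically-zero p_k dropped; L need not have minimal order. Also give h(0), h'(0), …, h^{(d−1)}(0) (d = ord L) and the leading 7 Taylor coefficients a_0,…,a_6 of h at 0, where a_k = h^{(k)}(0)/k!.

f: a_k = 1, 1, 2, 3, 5, 8, 13, …
g: a_k = 1, 0, -2, 0, 2/3, 0, -4/45, …
h₀=f+g: left-lcm gives L₀, ord ≤ 3.
L = (44 + 96·x + 32·x^2 + 48·x^3 + 40·x^4 + 16·x^5) + (-16 + 20·x + 8·x^2 - 16·x^3 + 12·x^4 + 24·x^5 + 8·x^6)·Dx + (11 + 24·x + 8·x^2 + 12·x^3 + 10·x^4 + 4·x^5)·Dx^2 + (-4 + 5·x + 2·x^2 - 4·x^3 + 3·x^4 + 6·x^5 + 2·x^6)·Dx^3  (order 3).
h: a_k = 2, 1, 0, 3, 17/3, 8, 581/45, …
ICs: h(0) = 2, h′(0) = 1, h′′(0) = 0.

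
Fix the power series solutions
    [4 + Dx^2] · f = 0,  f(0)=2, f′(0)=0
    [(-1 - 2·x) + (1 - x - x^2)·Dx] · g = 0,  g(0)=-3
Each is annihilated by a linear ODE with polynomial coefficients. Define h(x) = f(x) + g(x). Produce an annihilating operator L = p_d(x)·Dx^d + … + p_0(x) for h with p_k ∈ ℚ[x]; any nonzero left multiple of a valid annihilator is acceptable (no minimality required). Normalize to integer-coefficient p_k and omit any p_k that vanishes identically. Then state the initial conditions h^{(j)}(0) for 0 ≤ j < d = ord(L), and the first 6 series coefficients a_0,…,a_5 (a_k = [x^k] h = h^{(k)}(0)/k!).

L = (-44 - 96·x - 32·x^2 - 48·x^3 - 40·x^4 - 16·x^5) + (16 - 20·x - 8·x^2 + 16·x^3 - 12·x^4 - 24·x^5 - 8·x^6)·Dx + (-11 - 24·x - 8·x^2 - 12·x^3 - 10·x^4 - 4·x^5)·Dx^2 + (4 - 5·x - 2·x^2 + 4·x^3 - 3·x^4 - 6·x^5 - 2·x^6)·Dx^3  (order 3).
h: a_k = -1, -3, -10, -9, -41/3, -24, …
ICs: h(0) = -1, h′(0) = -3, h′′(0) = -20.

f: a_k = 2, 0, -4, 0, 4/3, 0, …
g: a_k = -3, -3, -6, -9, -15, -24, …
h₀=f+g: left-lcm gives L₀, ord ≤ 3.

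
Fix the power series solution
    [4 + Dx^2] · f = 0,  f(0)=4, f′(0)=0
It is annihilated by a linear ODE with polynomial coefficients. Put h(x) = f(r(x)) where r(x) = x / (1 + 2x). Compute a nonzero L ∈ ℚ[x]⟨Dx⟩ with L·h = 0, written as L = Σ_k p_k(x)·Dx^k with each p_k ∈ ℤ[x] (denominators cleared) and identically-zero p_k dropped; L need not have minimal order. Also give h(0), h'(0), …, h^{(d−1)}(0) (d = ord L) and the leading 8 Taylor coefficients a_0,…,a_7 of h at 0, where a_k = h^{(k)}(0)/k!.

f: a_k = 4, 0, -8, 0, 8/3, 0, -16/45, 0, …
Substitute x→r, Dx→(1/r')Dx; clear ⇒ L₀.
L = 4 + (4 + 24·x + 48·x^2 + 32·x^3)·Dx + (1 + 8·x + 24·x^2 + 32·x^3 + 16·x^4)·Dx^2  (order 2).
h: a_k = 4, 0, -8, 32, -280/3, 704/3, -24016/45, 5568/5, …
ICs: h(0) = 4, h′(0) = 0.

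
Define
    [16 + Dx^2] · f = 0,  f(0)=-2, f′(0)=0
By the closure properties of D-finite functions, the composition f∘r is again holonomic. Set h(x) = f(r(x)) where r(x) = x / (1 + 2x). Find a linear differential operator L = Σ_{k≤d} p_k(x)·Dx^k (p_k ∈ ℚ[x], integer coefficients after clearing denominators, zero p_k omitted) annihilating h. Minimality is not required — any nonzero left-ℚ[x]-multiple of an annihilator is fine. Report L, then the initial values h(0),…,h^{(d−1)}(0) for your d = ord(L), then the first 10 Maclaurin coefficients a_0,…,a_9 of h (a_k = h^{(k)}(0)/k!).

f: a_k = -2, 0, 16, 0, -64/3, 0, 512/45, 0, -1024/315, 0, …
Change of var in L_f (x↦r) gives L₀.
L = 16 + (4 + 24·x + 48·x^2 + 32·x^3)·Dx + (1 + 8·x + 24·x^2 + 32·x^3 + 16·x^4)·Dx^2  (order 2).
h: a_k = -2, 0, 16, -64, 512/3, -1024/3, 19712/45, 1024/5, -1205248/315, 5292032/315, …
ICs: h(0) = -2, h′(0) = 0.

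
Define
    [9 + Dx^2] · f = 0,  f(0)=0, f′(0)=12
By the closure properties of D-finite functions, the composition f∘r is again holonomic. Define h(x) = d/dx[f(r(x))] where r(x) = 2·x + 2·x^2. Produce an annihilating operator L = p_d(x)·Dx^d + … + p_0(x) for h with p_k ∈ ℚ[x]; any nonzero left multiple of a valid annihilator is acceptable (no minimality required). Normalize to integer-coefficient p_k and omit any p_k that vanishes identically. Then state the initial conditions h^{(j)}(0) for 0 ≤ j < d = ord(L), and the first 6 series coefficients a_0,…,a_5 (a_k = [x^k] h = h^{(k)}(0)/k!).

L = (48 + 288·x + 864·x^2 + 1152·x^3 + 576·x^4) + (-6 - 12·x)·Dx + (1 + 4·x + 4·x^2)·Dx^2  (order 2).
h: a_k = 24, 48, -432, -1728, -864, 6912, …
ICs: h(0) = 24, h′(0) = 48.

f: a_k = 0, 12, 0, -18, 0, 81/10, …
L₀ from L_f via x↦r, Dx↦r'^{-1}Dx.
Differentiate: ansatz ord ≤ ord L₀ ⇒ L.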